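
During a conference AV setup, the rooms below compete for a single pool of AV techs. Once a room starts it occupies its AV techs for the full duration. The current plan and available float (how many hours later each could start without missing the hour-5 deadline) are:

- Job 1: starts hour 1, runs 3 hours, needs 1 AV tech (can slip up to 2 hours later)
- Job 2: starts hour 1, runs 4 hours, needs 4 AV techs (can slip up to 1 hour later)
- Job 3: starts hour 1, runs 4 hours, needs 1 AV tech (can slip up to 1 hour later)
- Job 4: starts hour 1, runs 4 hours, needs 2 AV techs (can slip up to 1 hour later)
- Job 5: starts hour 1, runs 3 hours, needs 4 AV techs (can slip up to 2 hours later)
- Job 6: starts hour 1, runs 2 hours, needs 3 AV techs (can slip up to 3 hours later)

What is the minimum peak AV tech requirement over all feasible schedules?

12

Early-start (Job 1@1, Job 2@1, Job 3@1, Job 4@1, Job 5@1, Job 6@1) gives peak 15: h1:15  h2:15  h3:12  h4:7  h5:0.
Shift Job 6→4.
Schedule Job 1@1, Job 2@1, Job 3@1, Job 4@1, Job 5@1, Job 6@4: h1:12  h2:12  h3:12  h4:10  h5:3 — peak 12.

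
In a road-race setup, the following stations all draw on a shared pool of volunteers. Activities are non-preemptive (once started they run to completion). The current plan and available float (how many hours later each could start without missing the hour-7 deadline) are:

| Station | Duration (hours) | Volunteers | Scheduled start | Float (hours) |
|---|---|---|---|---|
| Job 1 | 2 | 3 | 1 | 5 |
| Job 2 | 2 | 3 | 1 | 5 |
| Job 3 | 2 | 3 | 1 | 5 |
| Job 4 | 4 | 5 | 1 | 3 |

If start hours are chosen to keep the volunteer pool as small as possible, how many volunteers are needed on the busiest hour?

8

Early-start (Job 1@1, Job 2@1, Job 3@1, Job 4@1) gives peak 14: h1:14  h2:14  h3:5  h4:5  h5:0  h6:0  h7:0.
Shift Job 3→3, Job 4→3.
Schedule Job 1@1, Job 2@1, Job 3@3, Job 4@3: h1:6  h2:6  h3:8  h4:8  h5:5  h6:5  h7:0 — peak 8.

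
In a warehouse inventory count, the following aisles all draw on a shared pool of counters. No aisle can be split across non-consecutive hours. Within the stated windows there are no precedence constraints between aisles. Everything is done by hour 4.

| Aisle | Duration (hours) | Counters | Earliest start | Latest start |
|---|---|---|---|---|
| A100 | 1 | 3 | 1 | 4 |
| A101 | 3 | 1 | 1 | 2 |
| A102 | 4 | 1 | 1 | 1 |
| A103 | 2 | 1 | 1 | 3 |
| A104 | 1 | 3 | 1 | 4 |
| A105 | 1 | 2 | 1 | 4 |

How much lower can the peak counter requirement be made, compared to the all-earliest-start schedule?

6

Early-start peak: h1:11  h2:3  h3:2  h4:1 ⇒ 11.
Leveled (A100@1, A101@1, A102@1, A103@2, A104@4, A105@2): h1:5  h2:5  h3:3  h4:4 ⇒ 5.
Reduction 11 − 5 = 6.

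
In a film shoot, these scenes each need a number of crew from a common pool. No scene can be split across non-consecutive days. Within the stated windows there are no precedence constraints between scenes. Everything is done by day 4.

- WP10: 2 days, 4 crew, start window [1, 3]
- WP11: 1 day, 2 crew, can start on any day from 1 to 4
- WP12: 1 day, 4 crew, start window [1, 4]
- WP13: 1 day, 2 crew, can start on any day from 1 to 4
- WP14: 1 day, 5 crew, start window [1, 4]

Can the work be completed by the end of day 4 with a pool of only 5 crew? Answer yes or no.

Total crew member-days = 21; over 4 days the average is 21/4 > 5, so some day must exceed 5.

no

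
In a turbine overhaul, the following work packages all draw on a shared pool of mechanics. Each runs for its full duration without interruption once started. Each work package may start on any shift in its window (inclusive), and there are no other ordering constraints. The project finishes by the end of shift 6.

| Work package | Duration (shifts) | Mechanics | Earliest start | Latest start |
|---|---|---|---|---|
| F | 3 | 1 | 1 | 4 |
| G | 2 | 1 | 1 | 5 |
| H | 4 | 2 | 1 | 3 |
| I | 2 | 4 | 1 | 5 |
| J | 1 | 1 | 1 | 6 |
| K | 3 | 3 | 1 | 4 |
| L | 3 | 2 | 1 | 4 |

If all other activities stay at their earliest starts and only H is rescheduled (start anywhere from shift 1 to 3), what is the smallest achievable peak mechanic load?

H@1: s1:14  s2:13  s3:8  s4:2  s5:0  s6:0 → peak 14
H@2: s1:12  s2:13  s3:8  s4:2  s5:2  s6:0 → peak 13
H@3: s1:12  s2:11  s3:8  s4:2  s5:2  s6:2 → peak 12
Best is H@3, peak 12.

12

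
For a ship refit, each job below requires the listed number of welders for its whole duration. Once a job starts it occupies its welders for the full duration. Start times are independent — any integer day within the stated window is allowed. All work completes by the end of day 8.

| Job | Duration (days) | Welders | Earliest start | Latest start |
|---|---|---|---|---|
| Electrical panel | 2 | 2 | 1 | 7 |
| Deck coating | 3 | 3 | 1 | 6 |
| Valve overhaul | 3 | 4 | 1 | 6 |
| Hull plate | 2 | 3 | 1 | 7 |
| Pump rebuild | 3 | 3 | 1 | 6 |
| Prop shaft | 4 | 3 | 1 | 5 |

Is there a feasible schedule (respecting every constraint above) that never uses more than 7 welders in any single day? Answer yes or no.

The minimum achievable peak is 8; 7 < 8, so no feasible schedule stays within the cap.

no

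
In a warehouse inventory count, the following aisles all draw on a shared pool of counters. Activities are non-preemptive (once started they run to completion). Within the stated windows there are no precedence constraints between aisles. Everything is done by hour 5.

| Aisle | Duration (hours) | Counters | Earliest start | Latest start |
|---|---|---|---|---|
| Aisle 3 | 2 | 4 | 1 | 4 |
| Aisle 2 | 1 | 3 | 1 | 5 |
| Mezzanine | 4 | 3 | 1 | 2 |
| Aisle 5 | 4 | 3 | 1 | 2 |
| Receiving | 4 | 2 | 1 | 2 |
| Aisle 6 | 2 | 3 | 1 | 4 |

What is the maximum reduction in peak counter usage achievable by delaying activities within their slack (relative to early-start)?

Early-start peak: h1:18  h2:15  h3:8  h4:8  h5:0 ⇒ 18.
Leveled (Aisle 3@1, Aisle 2@1, Mezzanine@1, Aisle 5@2, Receiving@1, Aisle 6@3): h1:12  h2:12  h3:11  h4:11  h5:3 ⇒ 12.
Reduction 18 − 12 = 6.

6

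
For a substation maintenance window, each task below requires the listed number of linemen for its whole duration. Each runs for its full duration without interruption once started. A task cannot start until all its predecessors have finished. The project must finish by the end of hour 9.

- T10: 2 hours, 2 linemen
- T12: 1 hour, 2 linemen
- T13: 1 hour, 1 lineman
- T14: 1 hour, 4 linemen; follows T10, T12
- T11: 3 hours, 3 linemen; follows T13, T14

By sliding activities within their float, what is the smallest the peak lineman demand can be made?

Early-start (T10@1, T12@1, T13@1, T14@3, T11@4) gives peak 5: h1:5  h2:2  h3:4  h4:3  h5:3  h6:3  h7:0  h8:0  h9:0.
Shift T13→2.
Schedule T10@1, T12@1, T13@2, T14@3, T11@4: h1:4  h2:3  h3:4  h4:3  h5:3  h6:3  h7:0  h8:0  h9:0 — peak 4.

4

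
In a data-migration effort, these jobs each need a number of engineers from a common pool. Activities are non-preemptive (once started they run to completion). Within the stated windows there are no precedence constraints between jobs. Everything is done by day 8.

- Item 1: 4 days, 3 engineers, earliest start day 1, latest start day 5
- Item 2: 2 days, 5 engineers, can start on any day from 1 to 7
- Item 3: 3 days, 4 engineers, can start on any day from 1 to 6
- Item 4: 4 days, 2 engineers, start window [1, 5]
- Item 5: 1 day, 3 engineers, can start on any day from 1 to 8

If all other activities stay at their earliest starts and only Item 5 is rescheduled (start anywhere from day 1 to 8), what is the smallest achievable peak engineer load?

14

Item 5@1: d1:17  d2:14  d3:9  d4:5  d5:0  d6:0  d7:0  d8:0 → peak 17
Item 5@2: d1:14  d2:17  d3:9  d4:5  d5:0  d6:0  d7:0  d8:0 → peak 17
Item 5@3: d1:14  d2:14  d3:12  d4:5  d5:0  d6:0  d7:0  d8:0 → peak 14
Item 5@4: d1:14  d2:14  d3:9  d4:8  d5:0  d6:0  d7:0  d8:0 → peak 14
Item 5@5: d1:14  d2:14  d3:9  d4:5  d5:3  d6:0  d7:0  d8:0 → peak 14
Item 5@6: d1:14  d2:14  d3:9  d4:5  d5:0  d6:3  d7:0  d8:0 → peak 14
Item 5@7: d1:14  d2:14  d3:9  d4:5  d5:0  d6:0  d7:3  d8:0 → peak 14
Item 5@8: d1:14  d2:14  d3:9  d4:5  d5:0  d6:0  d7:0  d8:3 → peak 14
Best is Item 5@3, peak 14.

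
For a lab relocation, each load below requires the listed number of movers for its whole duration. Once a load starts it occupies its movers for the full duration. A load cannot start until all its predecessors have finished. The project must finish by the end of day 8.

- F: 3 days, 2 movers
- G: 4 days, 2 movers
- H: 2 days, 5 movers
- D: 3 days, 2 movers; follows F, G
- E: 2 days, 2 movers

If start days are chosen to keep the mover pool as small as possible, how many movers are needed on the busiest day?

Early-start (F@1, G@1, H@1, D@5, E@1) gives peak 11: d1:11  d2:11  d3:4  d4:2  d5:2  d6:2  d7:2  d8:0.
Shift H→4.
Schedule F@1, G@1, H@4, D@5, E@1: d1:6  d2:6  d3:4  d4:7  d5:7  d6:2  d7:2  d8:0 — peak 7.

7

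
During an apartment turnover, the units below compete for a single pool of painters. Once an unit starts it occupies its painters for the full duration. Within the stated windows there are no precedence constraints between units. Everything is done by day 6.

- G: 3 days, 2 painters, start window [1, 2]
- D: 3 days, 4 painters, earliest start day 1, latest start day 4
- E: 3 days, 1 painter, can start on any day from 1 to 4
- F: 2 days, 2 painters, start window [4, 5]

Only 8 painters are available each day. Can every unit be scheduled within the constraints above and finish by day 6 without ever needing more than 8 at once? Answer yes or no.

yes

Schedule G@1, D@1, E@4, F@4: d1:6  d2:6  d3:6  d4:3  d5:3  d6:1 — peak 6 ≤ 8.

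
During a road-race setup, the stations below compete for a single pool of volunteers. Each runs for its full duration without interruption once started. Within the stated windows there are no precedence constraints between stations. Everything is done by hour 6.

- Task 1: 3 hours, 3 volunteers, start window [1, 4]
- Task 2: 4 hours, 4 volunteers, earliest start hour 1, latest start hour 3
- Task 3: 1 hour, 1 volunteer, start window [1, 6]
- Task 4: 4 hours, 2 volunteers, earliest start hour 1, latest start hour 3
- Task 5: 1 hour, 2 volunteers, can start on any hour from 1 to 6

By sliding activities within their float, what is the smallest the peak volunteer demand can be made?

9

Early-start (Task 1@1, Task 2@1, Task 3@1, Task 4@1, Task 5@1) gives peak 12: h1:12  h2:9  h3:9  h4:6  h5:0  h6:0.
Shift Task 4→2, Task 5→4.
Schedule Task 1@1, Task 2@1, Task 3@1, Task 4@2, Task 5@4: h1:8  h2:9  h3:9  h4:8  h5:2  h6:0 — peak 9.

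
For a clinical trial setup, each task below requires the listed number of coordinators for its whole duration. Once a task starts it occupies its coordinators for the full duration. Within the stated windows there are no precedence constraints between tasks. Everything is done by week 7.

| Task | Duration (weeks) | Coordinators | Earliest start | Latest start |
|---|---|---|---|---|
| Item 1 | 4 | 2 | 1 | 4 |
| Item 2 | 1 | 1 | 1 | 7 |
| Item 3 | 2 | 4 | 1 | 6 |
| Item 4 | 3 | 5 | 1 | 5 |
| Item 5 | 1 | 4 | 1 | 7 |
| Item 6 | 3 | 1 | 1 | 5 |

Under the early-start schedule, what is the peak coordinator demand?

Early-start schedule: Item 1@1, Item 2@1, Item 3@1, Item 4@1, Item 5@1, Item 6@1.
Load per week: week 1: 17, week 2: 12, week 3: 8, week 4: 2, week 5: 0, week 6: 0, week 7: 0.
Peak is 17.

17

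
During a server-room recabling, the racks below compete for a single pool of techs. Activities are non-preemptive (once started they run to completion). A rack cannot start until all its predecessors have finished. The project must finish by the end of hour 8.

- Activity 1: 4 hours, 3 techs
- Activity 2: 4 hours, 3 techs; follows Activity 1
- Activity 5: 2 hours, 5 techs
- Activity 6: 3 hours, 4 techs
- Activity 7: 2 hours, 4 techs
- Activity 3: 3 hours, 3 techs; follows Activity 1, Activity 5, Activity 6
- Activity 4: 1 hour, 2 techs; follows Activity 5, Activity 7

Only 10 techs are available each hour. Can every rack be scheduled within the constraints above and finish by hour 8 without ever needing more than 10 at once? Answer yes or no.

Schedule Activity 1@1, Activity 2@5, Activity 5@1, Activity 6@3, Activity 7@6, Activity 3@6, Activity 4@8: h1:8  h2:8  h3:7  h4:7  h5:7  h6:10  h7:10  h8:8 — peak 10 ≤ 10.

yes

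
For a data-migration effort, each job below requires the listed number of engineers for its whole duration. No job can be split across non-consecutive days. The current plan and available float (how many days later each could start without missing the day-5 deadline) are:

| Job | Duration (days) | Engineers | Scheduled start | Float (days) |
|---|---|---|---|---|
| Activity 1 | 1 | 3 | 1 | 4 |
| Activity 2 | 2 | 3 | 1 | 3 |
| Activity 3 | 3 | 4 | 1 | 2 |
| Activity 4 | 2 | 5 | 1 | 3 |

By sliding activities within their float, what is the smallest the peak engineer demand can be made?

Early-start (Activity 1@1, Activity 2@1, Activity 3@1, Activity 4@1) gives peak 15: d1:15  d2:12  d3:4  d4:0  d5:0.
Shift Activity 2→2, Activity 4→4.
Schedule Activity 1@1, Activity 2@2, Activity 3@1, Activity 4@4: d1:7  d2:7  d3:7  d4:5  d5:5 — peak 7.
Total engineer-days = 31 over 5 days ⇒ peak ≥ ⌈31/5⌉ = 7, so 7 is optimal.

7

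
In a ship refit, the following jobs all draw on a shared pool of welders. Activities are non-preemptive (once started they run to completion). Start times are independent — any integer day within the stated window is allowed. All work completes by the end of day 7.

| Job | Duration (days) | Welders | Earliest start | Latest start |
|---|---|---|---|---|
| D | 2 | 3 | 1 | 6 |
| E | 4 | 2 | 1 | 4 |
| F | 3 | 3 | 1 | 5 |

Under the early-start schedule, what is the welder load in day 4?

2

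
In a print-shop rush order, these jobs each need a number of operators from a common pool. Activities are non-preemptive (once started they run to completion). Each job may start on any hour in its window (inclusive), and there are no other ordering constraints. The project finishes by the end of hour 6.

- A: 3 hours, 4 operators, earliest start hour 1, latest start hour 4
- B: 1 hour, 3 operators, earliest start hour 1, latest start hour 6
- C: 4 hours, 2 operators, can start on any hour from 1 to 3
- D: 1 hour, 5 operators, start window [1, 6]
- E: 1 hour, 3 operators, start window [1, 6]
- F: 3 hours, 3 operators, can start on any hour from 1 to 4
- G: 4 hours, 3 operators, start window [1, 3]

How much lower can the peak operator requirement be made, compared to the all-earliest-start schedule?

Early-start peak: h1:23  h2:12  h3:12  h4:5  h5:0  h6:0 ⇒ 23.
Leveled (A@1, B@1, C@1, D@6, E@5, F@4, G@2): h1:9  h2:9  h3:9  h4:8  h5:9  h6:8 ⇒ 9.
Reduction 23 − 9 = 14.

14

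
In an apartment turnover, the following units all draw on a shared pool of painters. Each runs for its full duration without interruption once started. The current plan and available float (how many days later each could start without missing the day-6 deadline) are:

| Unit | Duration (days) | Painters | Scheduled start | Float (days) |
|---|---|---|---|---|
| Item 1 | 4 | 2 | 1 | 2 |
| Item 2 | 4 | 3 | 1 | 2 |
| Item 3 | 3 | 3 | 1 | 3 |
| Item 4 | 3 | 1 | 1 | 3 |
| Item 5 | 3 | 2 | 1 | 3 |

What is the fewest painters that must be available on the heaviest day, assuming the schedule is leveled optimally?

Early-start (Item 1@1, Item 2@1, Item 3@1, Item 4@1, Item 5@1) gives peak 11: d1:11  d2:11  d3:11  d4:5  d5:0  d6:0.
Shift Item 4→4, Item 5→4.
Schedule Item 1@1, Item 2@1, Item 3@1, Item 4@4, Item 5@4: d1:8  d2:8  d3:8  d4:8  d5:3  d6:3 — peak 8.

8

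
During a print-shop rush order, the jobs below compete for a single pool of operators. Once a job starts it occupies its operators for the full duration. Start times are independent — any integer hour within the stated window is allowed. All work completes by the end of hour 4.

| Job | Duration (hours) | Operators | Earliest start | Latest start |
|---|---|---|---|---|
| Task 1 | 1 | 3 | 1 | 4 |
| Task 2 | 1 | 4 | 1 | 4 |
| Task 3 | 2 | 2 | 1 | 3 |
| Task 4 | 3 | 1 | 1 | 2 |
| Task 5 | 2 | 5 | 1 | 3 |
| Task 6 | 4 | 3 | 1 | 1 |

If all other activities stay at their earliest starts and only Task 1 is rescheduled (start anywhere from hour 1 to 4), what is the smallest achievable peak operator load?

Task 1@1: h1:18  h2:11  h3:4  h4:3 → peak 18
Task 1@2: h1:15  h2:14  h3:4  h4:3 → peak 15
Task 1@3: h1:15  h2:11  h3:7  h4:3 → peak 15
Task 1@4: h1:15  h2:11  h3:4  h4:6 → peak 15
Best is Task 1@2, peak 15.

15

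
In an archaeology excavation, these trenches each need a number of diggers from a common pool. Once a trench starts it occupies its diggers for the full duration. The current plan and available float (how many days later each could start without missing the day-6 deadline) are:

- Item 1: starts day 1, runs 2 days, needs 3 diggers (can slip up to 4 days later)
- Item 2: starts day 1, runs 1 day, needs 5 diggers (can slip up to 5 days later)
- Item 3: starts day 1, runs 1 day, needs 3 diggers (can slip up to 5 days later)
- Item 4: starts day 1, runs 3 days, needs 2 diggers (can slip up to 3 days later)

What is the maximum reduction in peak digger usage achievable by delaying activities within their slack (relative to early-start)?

Early-start peak: d1:13  d2:5  d3:2  d4:0  d5:0  d6:0 ⇒ 13.
Leveled (Item 1@1, Item 2@3, Item 3@4, Item 4@4): d1:3  d2:3  d3:5  d4:5  d5:2  d6:2 ⇒ 5.
Reduction 13 − 5 = 8.

8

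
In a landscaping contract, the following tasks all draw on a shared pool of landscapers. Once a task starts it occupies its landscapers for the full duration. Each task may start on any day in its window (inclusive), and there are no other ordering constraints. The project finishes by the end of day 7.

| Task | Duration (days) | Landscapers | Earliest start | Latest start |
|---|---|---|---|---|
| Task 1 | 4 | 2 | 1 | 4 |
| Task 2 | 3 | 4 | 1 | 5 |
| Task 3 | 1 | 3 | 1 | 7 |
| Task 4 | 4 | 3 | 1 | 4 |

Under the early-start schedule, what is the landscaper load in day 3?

At early start, day 3 has: Task 1, Task 2, Task 4.
Demand: 2 + 4 + 3 = 9.

9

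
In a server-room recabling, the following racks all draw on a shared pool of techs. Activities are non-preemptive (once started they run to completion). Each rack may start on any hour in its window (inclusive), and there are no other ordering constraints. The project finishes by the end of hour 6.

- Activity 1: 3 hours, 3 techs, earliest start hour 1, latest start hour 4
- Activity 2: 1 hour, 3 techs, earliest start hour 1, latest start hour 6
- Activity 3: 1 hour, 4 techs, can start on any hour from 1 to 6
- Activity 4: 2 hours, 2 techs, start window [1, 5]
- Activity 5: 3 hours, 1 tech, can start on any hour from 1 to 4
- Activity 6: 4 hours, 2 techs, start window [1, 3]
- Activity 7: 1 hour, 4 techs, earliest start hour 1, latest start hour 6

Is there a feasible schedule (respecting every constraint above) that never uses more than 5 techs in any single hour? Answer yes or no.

no

Total tech-hours = 35; over 6 hours the average is 35/6 > 5, so some hour must exceed 5.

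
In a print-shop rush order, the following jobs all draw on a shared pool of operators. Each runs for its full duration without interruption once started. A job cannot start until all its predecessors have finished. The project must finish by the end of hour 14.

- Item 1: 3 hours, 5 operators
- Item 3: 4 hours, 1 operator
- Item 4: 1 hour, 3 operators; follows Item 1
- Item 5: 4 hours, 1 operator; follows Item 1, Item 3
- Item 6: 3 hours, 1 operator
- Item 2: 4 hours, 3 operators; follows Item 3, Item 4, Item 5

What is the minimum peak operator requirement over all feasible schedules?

Early-start (Item 1@1, Item 3@1, Item 4@4, Item 5@5, Item 6@1, Item 2@9) gives peak 7: h1:7  h2:7  h3:7  h4:4  h5:1  h6:1  h7:1  h8:1  h9:3  h10:3  h11:3  h12:3  h13:0  h14:0.
Shift Item 6→4.
Schedule Item 1@1, Item 3@1, Item 4@4, Item 5@5, Item 6@4, Item 2@9: h1:6  h2:6  h3:6  h4:5  h5:2  h6:2  h7:1  h8:1  h9:3  h10:3  h11:3  h12:3  h13:0  h14:0 — peak 6.

6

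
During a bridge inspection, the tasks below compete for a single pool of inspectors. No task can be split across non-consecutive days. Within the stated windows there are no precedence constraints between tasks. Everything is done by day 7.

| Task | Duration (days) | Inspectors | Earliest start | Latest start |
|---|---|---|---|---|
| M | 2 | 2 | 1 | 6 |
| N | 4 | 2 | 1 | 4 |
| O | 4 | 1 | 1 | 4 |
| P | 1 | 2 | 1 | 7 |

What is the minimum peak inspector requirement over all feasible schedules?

3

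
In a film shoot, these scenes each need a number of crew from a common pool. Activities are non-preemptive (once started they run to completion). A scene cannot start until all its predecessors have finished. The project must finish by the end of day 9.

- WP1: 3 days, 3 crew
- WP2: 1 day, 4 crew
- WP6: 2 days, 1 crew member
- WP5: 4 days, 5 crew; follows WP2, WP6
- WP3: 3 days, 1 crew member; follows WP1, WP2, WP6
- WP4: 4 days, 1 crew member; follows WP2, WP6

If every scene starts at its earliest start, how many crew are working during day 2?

At early start, day 2 has: WP1, WP6.
Demand: 3 + 1 = 4.

4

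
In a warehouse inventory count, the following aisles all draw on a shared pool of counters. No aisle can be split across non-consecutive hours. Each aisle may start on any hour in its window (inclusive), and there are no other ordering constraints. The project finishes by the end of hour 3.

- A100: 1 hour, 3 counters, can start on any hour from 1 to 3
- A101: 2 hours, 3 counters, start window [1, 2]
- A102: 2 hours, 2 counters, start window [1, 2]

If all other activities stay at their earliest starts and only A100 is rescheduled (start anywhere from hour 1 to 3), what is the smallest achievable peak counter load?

5

A100@1: h1:8  h2:5  h3:0 → peak 8
A100@2: h1:5  h2:8  h3:0 → peak 8
A100@3: h1:5  h2:5  h3:3 → peak 5
Best is A100@3, peak 5.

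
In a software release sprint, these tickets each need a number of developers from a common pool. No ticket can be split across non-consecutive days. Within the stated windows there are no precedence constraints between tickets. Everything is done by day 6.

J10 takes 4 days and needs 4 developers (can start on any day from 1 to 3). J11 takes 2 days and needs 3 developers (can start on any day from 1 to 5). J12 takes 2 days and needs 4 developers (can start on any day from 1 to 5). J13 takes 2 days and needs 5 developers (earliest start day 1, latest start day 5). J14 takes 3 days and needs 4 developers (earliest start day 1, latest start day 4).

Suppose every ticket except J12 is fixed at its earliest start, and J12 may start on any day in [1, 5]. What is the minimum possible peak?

16

J12@1: d1:20  d2:20  d3:8  d4:4  d5:0  d6:0 → peak 20
J12@2: d1:16  d2:20  d3:12  d4:4  d5:0  d6:0 → peak 20
J12@3: d1:16  d2:16  d3:12  d4:8  d5:0  d6:0 → peak 16
J12@4: d1:16  d2:16  d3:8  d4:8  d5:4  d6:0 → peak 16
J12@5: d1:16  d2:16  d3:8  d4:4  d5:4  d6:4 → peak 16
Best is J12@3, peak 16.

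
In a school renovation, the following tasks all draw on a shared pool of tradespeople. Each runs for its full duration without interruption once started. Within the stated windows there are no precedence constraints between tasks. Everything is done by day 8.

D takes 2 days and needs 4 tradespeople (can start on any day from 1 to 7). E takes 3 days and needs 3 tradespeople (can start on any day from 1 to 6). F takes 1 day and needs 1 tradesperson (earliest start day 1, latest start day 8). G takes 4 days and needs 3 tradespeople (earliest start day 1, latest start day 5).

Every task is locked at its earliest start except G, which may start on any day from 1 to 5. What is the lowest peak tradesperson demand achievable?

8

G@1: d1:11  d2:10  d3:6  d4:3  d5:0  d6:0  d7:0  d8:0 → peak 11
G@2: d1:8  d2:10  d3:6  d4:3  d5:3  d6:0  d7:0  d8:0 → peak 10
G@3: d1:8  d2:7  d3:6  d4:3  d5:3  d6:3  d7:0  d8:0 → peak 8
G@4: d1:8  d2:7  d3:3  d4:3  d5:3  d6:3  d7:3  d8:0 → peak 8
G@5: d1:8  d2:7  d3:3  d4:0  d5:3  d6:3  d7:3  d8:3 → peak 8
Best is G@3, peak 8.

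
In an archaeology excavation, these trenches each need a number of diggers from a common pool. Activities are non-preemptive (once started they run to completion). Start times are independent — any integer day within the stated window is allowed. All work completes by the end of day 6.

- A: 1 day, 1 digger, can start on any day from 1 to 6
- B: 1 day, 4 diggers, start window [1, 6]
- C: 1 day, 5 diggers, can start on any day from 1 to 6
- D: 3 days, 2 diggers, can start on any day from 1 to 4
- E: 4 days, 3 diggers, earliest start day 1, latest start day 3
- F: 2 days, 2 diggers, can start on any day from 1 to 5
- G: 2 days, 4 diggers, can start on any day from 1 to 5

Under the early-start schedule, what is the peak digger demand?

21

Early-start schedule: A@1, B@1, C@1, D@1, E@1, F@1, G@1.
Load per day: day 1: 21, day 2: 11, day 3: 5, day 4: 3, day 5: 0, day 6: 0.
Peak is 21.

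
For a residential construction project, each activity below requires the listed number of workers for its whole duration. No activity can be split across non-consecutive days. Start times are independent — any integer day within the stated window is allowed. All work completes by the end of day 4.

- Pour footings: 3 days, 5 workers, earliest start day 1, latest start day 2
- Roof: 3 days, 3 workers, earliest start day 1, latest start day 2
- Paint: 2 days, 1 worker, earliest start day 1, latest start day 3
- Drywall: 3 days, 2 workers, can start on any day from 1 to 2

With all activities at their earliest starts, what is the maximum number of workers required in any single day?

Early-start schedule: Pour footings@1, Roof@1, Paint@1, Drywall@1.
Load per day: day 1: 11, day 2: 11, day 3: 10, day 4: 0.
Peak is 11.

11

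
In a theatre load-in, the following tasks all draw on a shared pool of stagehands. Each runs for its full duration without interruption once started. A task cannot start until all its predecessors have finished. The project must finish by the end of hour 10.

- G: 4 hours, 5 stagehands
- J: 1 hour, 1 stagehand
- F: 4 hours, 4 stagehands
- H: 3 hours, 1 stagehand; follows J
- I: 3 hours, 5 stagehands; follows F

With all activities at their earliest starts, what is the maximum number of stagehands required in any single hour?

Early-start schedule: G@1, J@1, F@1, H@2, I@5.
Load per hour: hour 1: 10, hour 2: 10, hour 3: 10, hour 4: 10, hour 5: 5, hour 6: 5, hour 7: 5, hour 8: 0, hour 9: 0, hour 10: 0.
Peak is 10.

10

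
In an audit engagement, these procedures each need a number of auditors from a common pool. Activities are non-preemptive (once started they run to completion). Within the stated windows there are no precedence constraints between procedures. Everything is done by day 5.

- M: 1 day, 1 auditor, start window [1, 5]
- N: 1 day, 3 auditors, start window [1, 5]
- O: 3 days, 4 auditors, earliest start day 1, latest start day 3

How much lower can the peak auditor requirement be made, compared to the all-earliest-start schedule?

Early-start peak: d1:8  d2:4  d3:4  d4:0  d5:0 ⇒ 8.
Leveled (M@1, N@1, O@2): d1:4  d2:4  d3:4  d4:4  d5:0 ⇒ 4.
Reduction 8 − 4 = 4.

4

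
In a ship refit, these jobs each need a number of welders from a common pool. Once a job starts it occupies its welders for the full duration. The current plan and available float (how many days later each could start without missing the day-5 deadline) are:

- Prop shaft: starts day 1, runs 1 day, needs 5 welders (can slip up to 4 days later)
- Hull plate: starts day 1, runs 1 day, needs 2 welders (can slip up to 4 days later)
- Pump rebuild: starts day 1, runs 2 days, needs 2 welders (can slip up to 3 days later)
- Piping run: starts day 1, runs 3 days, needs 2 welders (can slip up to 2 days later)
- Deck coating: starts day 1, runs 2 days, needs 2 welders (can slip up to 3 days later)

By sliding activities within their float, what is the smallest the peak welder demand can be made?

Early-start (Prop shaft@1, Hull plate@1, Pump rebuild@1, Piping run@1, Deck coating@1) gives peak 13: d1:13  d2:6  d3:2  d4:0  d5:0.
Shift Hull plate→2, Pump rebuild→2, Piping run→3, Deck coating→4.
Schedule Prop shaft@1, Hull plate@2, Pump rebuild@2, Piping run@3, Deck coating@4: d1:5  d2:4  d3:4  d4:4  d5:4 — peak 5.
Total welder-days = 21 over 5 days ⇒ peak ≥ ⌈21/5⌉ = 5, so 5 is optimal.

5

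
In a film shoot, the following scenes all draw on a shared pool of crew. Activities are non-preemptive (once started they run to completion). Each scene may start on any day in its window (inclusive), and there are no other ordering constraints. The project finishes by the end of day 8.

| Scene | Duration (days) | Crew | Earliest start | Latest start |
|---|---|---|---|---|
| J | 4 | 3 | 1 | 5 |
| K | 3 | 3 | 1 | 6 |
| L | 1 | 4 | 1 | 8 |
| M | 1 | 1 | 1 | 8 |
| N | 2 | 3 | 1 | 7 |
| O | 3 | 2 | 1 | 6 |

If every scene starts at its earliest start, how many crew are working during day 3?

8

At early start, day 3 has: J, K, O.
Demand: 3 + 3 + 2 = 8.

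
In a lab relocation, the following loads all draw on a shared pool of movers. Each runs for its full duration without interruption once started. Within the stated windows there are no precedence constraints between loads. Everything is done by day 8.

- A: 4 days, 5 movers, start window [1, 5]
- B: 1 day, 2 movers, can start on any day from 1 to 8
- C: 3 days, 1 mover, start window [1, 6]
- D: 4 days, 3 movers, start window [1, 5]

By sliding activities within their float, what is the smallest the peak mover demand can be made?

Early-start (A@1, B@1, C@1, D@1) gives peak 11: d1:11  d2:9  d3:9  d4:8  d5:0  d6:0  d7:0  d8:0.
Shift B→5, C→6, D→5.
Schedule A@1, B@5, C@6, D@5: d1:5  d2:5  d3:5  d4:5  d5:5  d6:4  d7:4  d8:4 — peak 5.
Total mover-days = 37 over 8 days ⇒ peak ≥ ⌈37/8⌉ = 5, so 5 is optimal.

5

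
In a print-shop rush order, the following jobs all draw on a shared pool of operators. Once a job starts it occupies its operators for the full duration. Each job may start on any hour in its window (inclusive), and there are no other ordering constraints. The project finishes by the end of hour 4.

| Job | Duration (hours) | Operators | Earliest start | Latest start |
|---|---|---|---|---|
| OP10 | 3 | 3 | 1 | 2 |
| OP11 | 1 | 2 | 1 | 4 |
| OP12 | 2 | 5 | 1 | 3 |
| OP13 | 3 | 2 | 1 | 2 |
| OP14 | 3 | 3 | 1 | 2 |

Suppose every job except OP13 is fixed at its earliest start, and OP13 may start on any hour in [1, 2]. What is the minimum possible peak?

13

OP13@1: h1:15  h2:13  h3:8  h4:0 → peak 15
OP13@2: h1:13  h2:13  h3:8  h4:2 → peak 13
Best is OP13@2, peak 13.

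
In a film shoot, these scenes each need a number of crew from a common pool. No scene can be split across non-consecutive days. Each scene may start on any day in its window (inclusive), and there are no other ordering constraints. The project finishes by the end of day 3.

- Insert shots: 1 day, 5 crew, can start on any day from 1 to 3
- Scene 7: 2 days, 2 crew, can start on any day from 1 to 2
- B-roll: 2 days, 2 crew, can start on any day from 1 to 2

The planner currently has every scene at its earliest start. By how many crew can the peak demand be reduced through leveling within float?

Early-start peak: d1:9  d2:4  d3:0 ⇒ 9.
Leveled (Insert shots@1, Scene 7@2, B-roll@2): d1:5  d2:4  d3:4 ⇒ 5.
Reduction 9 − 5 = 4.

4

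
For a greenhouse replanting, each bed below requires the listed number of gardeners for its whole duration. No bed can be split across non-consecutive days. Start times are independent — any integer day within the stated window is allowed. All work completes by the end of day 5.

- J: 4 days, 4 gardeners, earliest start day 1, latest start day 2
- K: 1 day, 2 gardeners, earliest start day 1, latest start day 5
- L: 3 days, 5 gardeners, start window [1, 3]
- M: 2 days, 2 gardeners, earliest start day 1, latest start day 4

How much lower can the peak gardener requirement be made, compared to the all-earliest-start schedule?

4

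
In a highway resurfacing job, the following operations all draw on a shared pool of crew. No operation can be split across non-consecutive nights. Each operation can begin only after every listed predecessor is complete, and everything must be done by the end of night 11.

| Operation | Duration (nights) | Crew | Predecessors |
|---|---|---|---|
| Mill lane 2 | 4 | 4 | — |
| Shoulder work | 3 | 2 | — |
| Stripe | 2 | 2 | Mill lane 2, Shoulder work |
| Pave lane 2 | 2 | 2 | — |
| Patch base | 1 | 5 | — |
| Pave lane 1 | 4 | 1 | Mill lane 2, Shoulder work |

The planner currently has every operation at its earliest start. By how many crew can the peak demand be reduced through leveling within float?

Early-start peak: n1:13  n2:8  n3:6  n4:4  n5:3  n6:3  n7:1  n8:1  n9:0  n10:0  n11:0 ⇒ 13.
Leveled (Mill lane 2@1, Shoulder work@1, Stripe@5, Pave lane 2@4, Patch base@7, Pave lane 1@5): n1:6  n2:6  n3:6  n4:6  n5:5  n6:3  n7:6  n8:1  n9:0  n10:0  n11:0 ⇒ 6.
Reduction 13 − 6 = 7.

7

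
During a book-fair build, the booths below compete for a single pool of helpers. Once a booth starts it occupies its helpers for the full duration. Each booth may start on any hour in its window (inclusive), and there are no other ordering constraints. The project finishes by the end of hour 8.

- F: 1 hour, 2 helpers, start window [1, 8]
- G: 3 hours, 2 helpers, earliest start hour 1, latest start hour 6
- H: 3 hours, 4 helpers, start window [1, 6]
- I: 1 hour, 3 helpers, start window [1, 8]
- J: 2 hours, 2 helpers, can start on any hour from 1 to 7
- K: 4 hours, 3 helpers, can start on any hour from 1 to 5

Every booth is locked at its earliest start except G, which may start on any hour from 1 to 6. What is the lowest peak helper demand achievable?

14

G@1: h1:16  h2:11  h3:9  h4:3  h5:0  h6:0  h7:0  h8:0 → peak 16
G@2: h1:14  h2:11  h3:9  h4:5  h5:0  h6:0  h7:0  h8:0 → peak 14
G@3: h1:14  h2:9  h3:9  h4:5  h5:2  h6:0  h7:0  h8:0 → peak 14
G@4: h1:14  h2:9  h3:7  h4:5  h5:2  h6:2  h7:0  h8:0 → peak 14
G@5: h1:14  h2:9  h3:7  h4:3  h5:2  h6:2  h7:2  h8:0 → peak 14
G@6: h1:14  h2:9  h3:7  h4:3  h5:0  h6:2  h7:2  h8:2 → peak 14
Best is G@2, peak 14.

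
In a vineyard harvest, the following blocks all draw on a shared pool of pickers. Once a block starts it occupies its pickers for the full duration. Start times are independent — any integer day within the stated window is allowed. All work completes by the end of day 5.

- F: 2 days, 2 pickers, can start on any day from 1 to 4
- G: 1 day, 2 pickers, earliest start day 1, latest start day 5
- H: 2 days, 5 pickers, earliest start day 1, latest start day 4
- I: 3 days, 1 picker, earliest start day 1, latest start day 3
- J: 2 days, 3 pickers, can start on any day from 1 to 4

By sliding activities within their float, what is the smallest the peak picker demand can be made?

6

Early-start (F@1, G@1, H@1, I@1, J@1) gives peak 13: d1:13  d2:11  d3:1  d4:0  d5:0.
Shift H→4, J→2.
Schedule F@1, G@1, H@4, I@1, J@2: d1:5  d2:6  d3:4  d4:5  d5:5 — peak 6.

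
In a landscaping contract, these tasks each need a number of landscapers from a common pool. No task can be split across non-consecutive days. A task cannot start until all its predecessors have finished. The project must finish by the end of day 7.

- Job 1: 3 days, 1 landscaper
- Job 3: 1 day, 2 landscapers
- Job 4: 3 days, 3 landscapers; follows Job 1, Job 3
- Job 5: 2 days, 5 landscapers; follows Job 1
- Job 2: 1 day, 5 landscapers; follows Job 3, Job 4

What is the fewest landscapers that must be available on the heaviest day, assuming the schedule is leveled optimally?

Schedule Job 1@1, Job 3@1, Job 4@4, Job 5@4, Job 2@7: d1:3  d2:1  d3:1  d4:8  d5:8  d6:3  d7:5 — peak 8.
No arrangement of the 9 feasible schedules does better.

8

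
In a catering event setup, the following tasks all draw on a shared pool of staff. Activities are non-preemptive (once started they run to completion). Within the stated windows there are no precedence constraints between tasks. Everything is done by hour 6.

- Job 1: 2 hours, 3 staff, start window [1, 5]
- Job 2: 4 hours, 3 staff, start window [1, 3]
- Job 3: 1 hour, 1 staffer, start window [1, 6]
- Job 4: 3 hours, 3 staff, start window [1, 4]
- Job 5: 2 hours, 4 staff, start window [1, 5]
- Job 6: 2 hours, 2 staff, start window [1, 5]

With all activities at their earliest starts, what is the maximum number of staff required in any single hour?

Early-start schedule: Job 1@1, Job 2@1, Job 3@1, Job 4@1, Job 5@1, Job 6@1.
Load per hour: hour 1: 16, hour 2: 15, hour 3: 6, hour 4: 3, hour 5: 0, hour 6: 0.
Peak is 16.

16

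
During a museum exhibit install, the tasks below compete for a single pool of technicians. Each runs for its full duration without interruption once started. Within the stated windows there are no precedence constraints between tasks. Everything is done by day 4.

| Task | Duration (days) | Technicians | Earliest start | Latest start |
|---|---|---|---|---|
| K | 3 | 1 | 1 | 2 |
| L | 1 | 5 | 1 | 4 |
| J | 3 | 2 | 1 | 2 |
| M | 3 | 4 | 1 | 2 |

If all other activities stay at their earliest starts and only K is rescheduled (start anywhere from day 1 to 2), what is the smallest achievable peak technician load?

K@1: d1:12  d2:7  d3:7  d4:0 → peak 12
K@2: d1:11  d2:7  d3:7  d4:1 → peak 11
Best is K@2, peak 11.

11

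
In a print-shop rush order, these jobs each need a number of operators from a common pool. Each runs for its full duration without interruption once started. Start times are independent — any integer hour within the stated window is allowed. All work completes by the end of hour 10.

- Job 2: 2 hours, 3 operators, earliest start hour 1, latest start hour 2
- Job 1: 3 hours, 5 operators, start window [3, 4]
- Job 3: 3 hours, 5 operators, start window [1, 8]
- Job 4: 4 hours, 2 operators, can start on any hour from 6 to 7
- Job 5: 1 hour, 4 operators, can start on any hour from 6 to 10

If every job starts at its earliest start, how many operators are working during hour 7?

At early start, hour 7 has: Job 4.
Demand: 2 = 2.

2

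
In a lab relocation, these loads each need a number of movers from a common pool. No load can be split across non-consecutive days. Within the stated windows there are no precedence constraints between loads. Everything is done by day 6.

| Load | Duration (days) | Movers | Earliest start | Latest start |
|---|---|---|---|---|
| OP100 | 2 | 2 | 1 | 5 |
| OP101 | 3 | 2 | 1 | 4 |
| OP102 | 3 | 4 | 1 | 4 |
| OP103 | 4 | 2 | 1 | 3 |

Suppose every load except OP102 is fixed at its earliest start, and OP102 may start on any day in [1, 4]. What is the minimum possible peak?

OP102@1: d1:10  d2:10  d3:8  d4:2  d5:0  d6:0 → peak 10
OP102@2: d1:6  d2:10  d3:8  d4:6  d5:0  d6:0 → peak 10
OP102@3: d1:6  d2:6  d3:8  d4:6  d5:4  d6:0 → peak 8
OP102@4: d1:6  d2:6  d3:4  d4:6  d5:4  d6:4 → peak 6
Best is OP102@4, peak 6.

6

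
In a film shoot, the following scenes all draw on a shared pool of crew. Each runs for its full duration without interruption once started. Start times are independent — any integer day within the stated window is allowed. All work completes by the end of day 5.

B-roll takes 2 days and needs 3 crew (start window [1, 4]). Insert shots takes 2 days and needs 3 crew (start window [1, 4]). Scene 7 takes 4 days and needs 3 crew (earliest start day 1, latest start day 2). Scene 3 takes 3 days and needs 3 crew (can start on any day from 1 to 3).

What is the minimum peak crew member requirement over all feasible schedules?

9

Early-start (B-roll@1, Insert shots@1, Scene 7@1, Scene 3@1) gives peak 12: d1:12  d2:12  d3:6  d4:3  d5:0.
Shift Scene 3→3.
Schedule B-roll@1, Insert shots@1, Scene 7@1, Scene 3@3: d1:9  d2:9  d3:6  d4:6  d5:3 — peak 9.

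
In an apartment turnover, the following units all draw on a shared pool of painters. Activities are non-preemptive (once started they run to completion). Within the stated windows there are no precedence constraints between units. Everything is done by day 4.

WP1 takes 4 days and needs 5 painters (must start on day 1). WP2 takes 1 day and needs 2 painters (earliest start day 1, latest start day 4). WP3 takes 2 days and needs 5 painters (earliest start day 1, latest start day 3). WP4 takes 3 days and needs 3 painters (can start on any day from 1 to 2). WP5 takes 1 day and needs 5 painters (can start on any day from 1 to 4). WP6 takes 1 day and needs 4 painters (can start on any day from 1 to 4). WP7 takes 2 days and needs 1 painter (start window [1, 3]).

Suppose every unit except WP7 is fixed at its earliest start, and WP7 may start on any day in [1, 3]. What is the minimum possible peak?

WP7@1: d1:25  d2:14  d3:8  d4:5 → peak 25
WP7@2: d1:24  d2:14  d3:9  d4:5 → peak 24
WP7@3: d1:24  d2:13  d3:9  d4:6 → peak 24
Best is WP7@2, peak 24.

24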